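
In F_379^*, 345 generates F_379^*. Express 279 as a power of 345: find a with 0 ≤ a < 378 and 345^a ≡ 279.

97

Baby-step giant-step with m = ceil(sqrt(378)) = 20.
Baby table (345^j mod 379 for j=0..19):
  0:1  1:345  2:19  3:112  4:361  5:233  6:37  7:258
  8:324  9:354  10:92  11:283  12:232  13:71  14:239  15:212
  16:372  17:238  18:246  19:353
Giant step factor: 345^(-20) ≡ 376 (mod 379).
Scan 279·376^i mod 379 for i = 0, 1, …:
  i=0: 279   i=1: 300   i=2: 237   i=3: 47
  i=4: 238
Match at i=4, j=17: a = 4·20 + 17 = 97.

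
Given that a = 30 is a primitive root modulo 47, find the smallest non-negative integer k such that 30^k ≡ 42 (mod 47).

36

Baby-step giant-step with m = ceil(sqrt(46)) = 7.
Baby table (30^j mod 47 for j=0..6):
  0:1  1:30  2:7  3:22  4:2  5:13  6:14
Giant step factor: 30^(-7) ≡ 31 (mod 47).
Scan 42·31^i mod 47 for i = 0, 1, …:
  i=0: 42   i=1: 33   i=2: 36   i=3: 35
  i=4: 4   i=5: 30
Match at i=5, j=1: k = 5·7 + 1 = 36.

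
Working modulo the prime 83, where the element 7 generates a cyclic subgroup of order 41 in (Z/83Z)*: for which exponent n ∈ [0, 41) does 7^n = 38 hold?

6

Successive powers of 7 modulo 83:
  7^0=1  7^1=7  7^2=49  7^3=11  7^4=77  7^5=41
  7^6=38
So 7^6 ≡ 38 (mod 83), giving n = 6.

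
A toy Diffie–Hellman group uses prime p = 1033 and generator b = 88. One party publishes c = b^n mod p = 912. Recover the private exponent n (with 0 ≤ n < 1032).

Baby-step giant-step with m = ceil(sqrt(1032)) = 33.
Baby table (88^j mod 1033 for j=0..32):
  0:1  1:88  2:513  3:725  4:787  5:45  6:861  7:359
  8:602  9:293  10:992  11:524  12:660  13:232  14:789  15:221
  16:854  17:776  18:110  19:383  20:648  21:209  22:831  23:818
  24:707  25:236  26:108  27:207  28:655  29:825  30:290  31:728
  32:18
Giant step factor: 88^(-33) ≡ 15 (mod 1033).
Scan 912·15^i mod 1033 for i = 0, 1, …:
  i=0: 912   i=1: 251   i=2: 666   i=3: 693
  i=4: 65   i=5: 975   i=6: 163   i=7: 379
  i=8: 520   i=9: 569     …   i=22: 330
  i=23: 818
Match at i=23, j=23: n = 23·33 + 23 = 782.

782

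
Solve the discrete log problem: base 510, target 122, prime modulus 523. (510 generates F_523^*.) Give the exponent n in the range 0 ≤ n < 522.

Baby-step giant-step with m = ceil(sqrt(522)) = 23.
Baby table (510^j mod 523 for j=0..22):
  0:1  1:510  2:169  3:418  4:319  5:37  6:42  7:500
  8:299  9:297  10:323  11:508  12:195  13:80  14:6  15:445
  16:491  17:416  18:345  19:222  20:252  21:385  22:225
Giant step factor: 510^(-23) ≡ 248 (mod 523).
Scan 122·248^i mod 523 for i = 0, 1, …:
  i=0: 122   i=1: 445
Match at i=1, j=15: n = 1·23 + 15 = 38.

38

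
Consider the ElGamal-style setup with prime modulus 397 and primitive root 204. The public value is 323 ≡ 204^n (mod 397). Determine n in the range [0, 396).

Baby-step giant-step with m = ceil(sqrt(396)) = 20.
Baby table (204^j mod 397 for j=0..19):
  0:1  1:204  2:328  3:216  4:394  5:182  6:207  7:146
  8:9  9:248  10:173  11:356  12:370  13:50  14:275  15:123
  16:81  17:247  18:366  19:28
Giant step factor: 204^(-20) ≡ 281 (mod 397).
Scan 323·281^i mod 397 for i = 0, 1, …:
  i=0: 323   i=1: 247
Match at i=1, j=17: n = 1·20 + 17 = 37.

37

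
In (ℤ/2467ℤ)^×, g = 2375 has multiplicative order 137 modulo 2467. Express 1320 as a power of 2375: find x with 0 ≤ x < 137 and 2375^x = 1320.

Baby-step giant-step with m = ceil(sqrt(137)) = 12.
Baby table (2375^j mod 2467 for j=0..11):
  0:1  1:2375  2:1063  3:884  4:83  5:2232  6:1884  7:1829
  8:1955  9:231  10:951  11:1320
Giant step factor: 2375^(-12) ≡ 1249 (mod 2467).
Scan 1320·1249^i mod 2467 for i = 0, 1, …:
  i=0: 1320
Match at i=0, j=11: x = 0·12 + 11 = 11.

11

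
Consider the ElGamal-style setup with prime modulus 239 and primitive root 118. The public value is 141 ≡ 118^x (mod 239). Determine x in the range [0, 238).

187

Baby-step giant-step with m = ceil(sqrt(238)) = 16.
Baby table (118^j mod 239 for j=0..15):
  0:1  1:118  2:62  3:146  4:20  5:209  6:45  7:52
  8:161  9:117  10:183  11:84  12:113  13:189  14:75  15:7
Giant step factor: 118^(-16) ≡ 182 (mod 239).
Scan 141·182^i mod 239 for i = 0, 1, …:
  i=0: 141   i=1: 89   i=2: 185   i=3: 210
  i=4: 219   i=5: 184   i=6: 28   i=7: 77
  i=8: 152   i=9: 179   i=10: 74   i=11: 84
Match at i=11, j=11: x = 11·16 + 11 = 187.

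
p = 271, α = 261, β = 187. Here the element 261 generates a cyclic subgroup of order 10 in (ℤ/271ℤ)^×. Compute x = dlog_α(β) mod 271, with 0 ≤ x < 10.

8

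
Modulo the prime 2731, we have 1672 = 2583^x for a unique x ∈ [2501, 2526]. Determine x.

2516

Compute 2583^2501 mod 2731 = 1112, then multiply by 2583 repeatedly:
  2583^2501=1112  2583^2502=2015  2583^2503=2190  2583^2504=869  2583^2505=2476
  2583^2506=2237  2583^2507=2106  2583^2508=2377  2583^2509=503  2583^2510=2024
  2583^2511=858  2583^2512=1373  2583^2513=1621  2583^2514=420  2583^2515=653
  2583^2516=1672
Found 1672 at exponent 2516.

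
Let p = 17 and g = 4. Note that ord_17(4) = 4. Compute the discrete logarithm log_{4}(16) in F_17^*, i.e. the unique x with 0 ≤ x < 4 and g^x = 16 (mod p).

2

Successive powers of 4 modulo 17:
  4^0=1  4^1=4  4^2=16
So 4^2 ≡ 16 (mod 17), giving x = 2.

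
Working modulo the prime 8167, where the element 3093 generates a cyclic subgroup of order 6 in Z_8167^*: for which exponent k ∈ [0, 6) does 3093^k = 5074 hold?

Successive powers of 3093 modulo 8167:
  3093^0=1  3093^1=3093  3093^2=3092  3093^3=8166  3093^4=5074
So 3093^4 ≡ 5074 (mod 8167), giving k = 4.

4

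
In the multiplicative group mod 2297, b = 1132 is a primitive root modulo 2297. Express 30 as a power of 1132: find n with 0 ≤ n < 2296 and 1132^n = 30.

124

Baby-step giant-step with m = ceil(sqrt(2296)) = 48.
Baby table (1132^j mod 2297 for j=0..47):
  0:1  1:1132  2:1995  3:389  4:1621  5:1966  6:2016  7:1191
  8:2170  9:947  10:1602  11:1131  12:863  13:691  14:1232  15:345
  16:50  17:1472  18:979  19:1074  20:655  21:1826  22:2029  23:2125
  24:541  25:1410  26:2002  27:1422  28:1804  29:95  30:1878  31:1171
  32:203  33:96  34:713  35:869  36:592  37:1717  38:382  39:588
  40:1783  41:1590  42:1329  43:2190  44:617  45:156  46:2020  47:1125
Giant step factor: 1132^(-48) ≡ 117 (mod 2297).
Scan 30·117^i mod 2297 for i = 0, 1, …:
  i=0: 30   i=1: 1213   i=2: 1804
Match at i=2, j=28: n = 2·48 + 28 = 124.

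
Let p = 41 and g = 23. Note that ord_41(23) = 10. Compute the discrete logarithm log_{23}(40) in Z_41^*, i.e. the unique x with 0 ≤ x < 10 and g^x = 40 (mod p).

Successive powers of 23 modulo 41:
  23^0=1  23^1=23  23^2=37  23^3=31  23^4=16  23^5=40
So 23^5 ≡ 40 (mod 41), giving x = 5.

5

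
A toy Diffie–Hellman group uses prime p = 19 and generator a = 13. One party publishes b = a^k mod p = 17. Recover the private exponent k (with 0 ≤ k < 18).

2

Successive powers of 13 modulo 19:
  13^0=1  13^1=13  13^2=17
So 13^2 ≡ 17 (mod 19), giving k = 2.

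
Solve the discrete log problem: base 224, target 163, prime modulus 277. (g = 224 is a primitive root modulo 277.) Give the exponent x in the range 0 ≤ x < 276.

Successive powers of 224 modulo 277:
  224^0=1  224^1=224  224^2=39  224^3=149  224^4=136  224^5=271
  224^6=41  224^7=43  224^8=214  224^9=15  224^10=36  224^11=31
  224^12=19  224^13=101  224^14=187  224^15=61  224^16=91  224^17=163
So 224^17 ≡ 163 (mod 277), giving x = 17.

17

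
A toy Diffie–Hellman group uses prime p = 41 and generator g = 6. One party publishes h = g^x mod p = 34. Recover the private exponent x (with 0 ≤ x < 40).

19

Successive powers of 6 modulo 41:
  6^0=1  6^1=6  6^2=36  6^3=11  6^4=25  6^5=27
  6^6=39  6^7=29  6^8=10  6^9=19  6^10=32  6^11=28
  6^12=4  6^13=24  6^14=21  6^15=3  6^16=18  6^17=26
  6^18=33  6^19=34
So 6^19 ≡ 34 (mod 41), giving x = 19.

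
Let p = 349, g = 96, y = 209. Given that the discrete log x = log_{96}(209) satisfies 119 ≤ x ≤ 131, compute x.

Compute 96^119 mod 349 = 209, then multiply by 96 repeatedly:
  96^119=209
Found 209 at exponent 119.

119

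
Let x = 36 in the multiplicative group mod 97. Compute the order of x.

6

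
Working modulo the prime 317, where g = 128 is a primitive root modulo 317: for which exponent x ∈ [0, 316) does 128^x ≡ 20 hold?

35

Baby-step giant-step with m = ceil(sqrt(316)) = 18.
Baby table (128^j mod 317 for j=0..17):
  0:1  1:128  2:217  3:197  4:173  5:271  6:135  7:162
  8:131  9:284  10:214  11:130  12:156  13:314  14:250  15:300
  16:43  17:115
Giant step factor: 128^(-18) ≡ 85 (mod 317).
Scan 20·85^i mod 317 for i = 0, 1, …:
  i=0: 20   i=1: 115
Match at i=1, j=17: x = 1·18 + 17 = 35.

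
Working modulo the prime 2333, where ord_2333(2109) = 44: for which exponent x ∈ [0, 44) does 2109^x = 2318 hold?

18

Successive powers of 2109 modulo 2333:
  2109^0=1  2109^1=2109  2109^2=1183  2109^3=970  2109^4=2022  2109^5=2007
  2109^6=701  2109^7=1620  2109^8=1068  2109^9=1067  2109^10=1291  2109^11=108
  2109^12=1471  2109^13=1782  2109^14=2108  2109^15=1407  2109^16=2120  2109^17=1052
  2109^18=2318
So 2109^18 ≡ 2318 (mod 2333), giving x = 18.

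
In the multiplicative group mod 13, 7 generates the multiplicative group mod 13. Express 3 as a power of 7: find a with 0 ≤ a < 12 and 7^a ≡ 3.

8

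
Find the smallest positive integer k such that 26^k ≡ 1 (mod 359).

358

The order of 26 must divide p − 1 = 358 = 2 · 179.
Divisors: 1, 2, 179, 358.
Check each in increasing order: 26^1 ≡ 26;  26^2 ≡ 317;  26^179 ≡ 358;  26^358 ≡ 1.
Smallest exponent giving 1 is 358.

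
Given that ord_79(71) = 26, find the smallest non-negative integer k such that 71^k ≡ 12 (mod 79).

17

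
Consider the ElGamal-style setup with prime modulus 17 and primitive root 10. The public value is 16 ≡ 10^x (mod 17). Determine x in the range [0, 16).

Successive powers of 10 modulo 17:
  10^0=1  10^1=10  10^2=15  10^3=14  10^4=4  10^5=6
  10^6=9  10^7=5  10^8=16
So 10^8 ≡ 16 (mod 17), giving x = 8.

8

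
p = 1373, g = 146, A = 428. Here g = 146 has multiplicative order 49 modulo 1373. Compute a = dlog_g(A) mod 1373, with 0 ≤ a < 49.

Baby-step giant-step with m = ceil(sqrt(49)) = 7.
Baby table (146^j mod 1373 for j=0..6):
  0:1  1:146  2:721  3:918  4:847  5:92  6:1075
Giant step factor: 146^(-7) ≡ 1049 (mod 1373).
Scan 428·1049^i mod 1373 for i = 0, 1, …:
  i=0: 428   i=1: 1
Match at i=1, j=0: a = 1·7 + 0 = 7.

7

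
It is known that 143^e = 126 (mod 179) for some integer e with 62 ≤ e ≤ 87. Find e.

Compute 143^62 mod 179 = 17, then multiply by 143 repeatedly:
  143^62=17  143^63=104  143^64=15  143^65=176  143^66=108
  143^67=50  143^68=169  143^69=2  143^70=107  143^71=86
  143^72=126
Found 126 at exponent 72.

72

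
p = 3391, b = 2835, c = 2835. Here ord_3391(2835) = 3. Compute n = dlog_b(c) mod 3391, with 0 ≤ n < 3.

Successive powers of 2835 modulo 3391:
  2835^0=1  2835^1=2835
So 2835^1 ≡ 2835 (mod 3391), giving n = 1.

1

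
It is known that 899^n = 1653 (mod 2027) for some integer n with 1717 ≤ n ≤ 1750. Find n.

1743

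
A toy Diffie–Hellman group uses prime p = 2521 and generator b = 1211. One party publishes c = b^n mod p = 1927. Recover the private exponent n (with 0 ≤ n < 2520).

Baby-step giant-step with m = ceil(sqrt(2520)) = 51.
Baby table (1211^j mod 2521 for j=0..50):
  0:1  1:1211  2:1820  3:666  4:2327  5:2040  6:2381  7:1888
  8:2342  9:37  10:1950  11:1794  12:1953  13:385  14:2371  15:2383
  16:1789  17:940  18:1369  19:1562  20:832  21:1673  22:1640  23:2013
  24:2457  25:647  26:2007  27:233  28:2332  29:532  30:1397  31:176
  32:1372  33:153  34:1250  35:1150  36:1058  37:570  38:2037  39:1269
  40:1470  41:344  42:619  43:872  44:2214  45:1331  46:922  47:2260
  48:1575  49:1449  50:123
Giant step factor: 1211^(-51) ≡ 483 (mod 2521).
Scan 1927·483^i mod 2521 for i = 0, 1, …:
  i=0: 1927   i=1: 492   i=2: 662   i=3: 2100
  i=4: 858   i=5: 970   i=6: 2125   i=7: 328
  i=8: 2122   i=9: 1400     …   i=42: 2175
  i=43: 1789
Match at i=43, j=16: n = 43·51 + 16 = 2209.

2209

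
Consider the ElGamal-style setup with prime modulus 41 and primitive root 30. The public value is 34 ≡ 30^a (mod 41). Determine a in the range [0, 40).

Successive powers of 30 modulo 41:
  30^0=1  30^1=30  30^2=39  30^3=22  30^4=4  30^5=38
  30^6=33  30^7=6  30^8=16  30^9=29  30^10=9  30^11=24
  30^12=23  30^13=34
So 30^13 ≡ 34 (mod 41), giving a = 13.

13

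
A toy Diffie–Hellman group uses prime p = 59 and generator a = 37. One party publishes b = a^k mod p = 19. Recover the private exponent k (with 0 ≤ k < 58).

Successive powers of 37 modulo 59:
  37^0=1  37^1=37  37^2=12  37^3=31  37^4=26  37^5=18
  37^6=17  37^7=39  37^8=27  37^9=55  37^10=29  37^11=11
  37^12=53  37^13=14  37^14=46  37^15=50  37^16=21  37^17=10
  37^18=16  37^19=2  37^20=15  37^21=24  37^22=3  37^23=52
  37^24=36  37^25=34  37^26=19
So 37^26 ≡ 19 (mod 59), giving k = 26.

26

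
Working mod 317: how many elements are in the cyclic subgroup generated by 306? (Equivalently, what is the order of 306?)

The order of 306 must divide p − 1 = 316 = 2^2 · 79.
Divisors: 1, 2, 4, 79, 158, 316.
Check each in increasing order: 306^1 ≡ 306;  306^2 ≡ 121;  306^4 ≡ 59;  306^79 ≡ 316;  306^158 ≡ 1.
Smallest exponent giving 1 is 158.

158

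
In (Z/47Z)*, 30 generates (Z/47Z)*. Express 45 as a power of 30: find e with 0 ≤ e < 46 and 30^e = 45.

27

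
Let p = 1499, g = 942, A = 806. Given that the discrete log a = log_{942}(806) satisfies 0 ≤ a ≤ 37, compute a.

Compute 942^0 mod 1499 = 1, then multiply by 942 repeatedly:
  942^0=1  942^1=942  942^2=1455  942^3=524  942^4=437
  942^5=928  942^6=259  942^7=1140  942^8=596  942^9=806
Found 806 at exponent 9.

9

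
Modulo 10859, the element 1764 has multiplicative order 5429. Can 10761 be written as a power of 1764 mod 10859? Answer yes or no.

10761 ∈ ⟨1764⟩ iff 10761^5429 ≡ 1 (mod 10859), since |⟨1764⟩| = 5429.
10761^5429 mod 10859 = 1.
Since 1 = 1, 10761 lies in the subgroup.

yes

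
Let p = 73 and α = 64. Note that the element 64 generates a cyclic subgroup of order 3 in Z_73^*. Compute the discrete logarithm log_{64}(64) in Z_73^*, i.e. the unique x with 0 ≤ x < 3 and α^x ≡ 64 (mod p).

Successive powers of 64 modulo 73:
  64^0=1  64^1=64
So 64^1 ≡ 64 (mod 73), giving x = 1.

1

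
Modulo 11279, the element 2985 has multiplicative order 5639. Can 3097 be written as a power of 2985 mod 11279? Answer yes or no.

3097 ∈ ⟨2985⟩ iff 3097^5639 ≡ 1 (mod 11279), since |⟨2985⟩| = 5639.
3097^5639 mod 11279 = 1.
Since 1 = 1, 3097 lies in the subgroup.

yes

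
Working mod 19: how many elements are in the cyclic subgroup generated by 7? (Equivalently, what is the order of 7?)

3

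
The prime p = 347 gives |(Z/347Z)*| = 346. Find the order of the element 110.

The order of 110 must divide p − 1 = 346 = 2 · 173.
Divisors: 1, 2, 173, 346.
Check each in increasing order: 110^1 ≡ 110;  110^2 ≡ 302;  110^173 ≡ 1.
Smallest exponent giving 1 is 173.

173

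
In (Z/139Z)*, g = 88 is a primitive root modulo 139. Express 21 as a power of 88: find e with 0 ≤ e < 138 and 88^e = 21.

85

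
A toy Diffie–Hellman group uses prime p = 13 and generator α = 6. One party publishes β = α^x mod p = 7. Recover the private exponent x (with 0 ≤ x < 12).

Successive powers of 6 modulo 13:
  6^0=1  6^1=6  6^2=10  6^3=8  6^4=9  6^5=2
  6^6=12  6^7=7
So 6^7 ≡ 7 (mod 13), giving x = 7.

7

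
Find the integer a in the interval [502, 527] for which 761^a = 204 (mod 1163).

525

Compute 761^502 mod 1163 = 956, then multiply by 761 repeatedly:
  761^502=956  761^503=641  761^504=504  761^505=917  761^506=37
  761^507=245  761^508=365  761^509=971  761^510=426  761^511=872
  761^512=682  761^513=304  761^514=1070  761^515=170  761^516=277
  761^517=294  761^518=438  761^519=700  761^520=46  761^521=116
  761^522=1051  761^523=830  761^524=121  761^525=204
Found 204 at exponent 525.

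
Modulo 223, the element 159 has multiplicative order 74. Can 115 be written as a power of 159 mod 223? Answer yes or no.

yes

115 ∈ ⟨159⟩ iff 115^74 ≡ 1 (mod 223), since |⟨159⟩| = 74.
115^74 mod 223 = 1.
Since 1 = 1, 115 lies in the subgroup.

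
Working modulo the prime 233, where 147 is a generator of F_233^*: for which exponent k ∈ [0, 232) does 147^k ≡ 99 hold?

Baby-step giant-step with m = ceil(sqrt(232)) = 16.
Baby table (147^j mod 233 for j=0..15):
  0:1  1:147  2:173  3:34  4:105  5:57  6:224  7:75
  8:74  9:160  10:220  11:186  12:81  13:24  14:33  15:191
Giant step factor: 147^(-16) ≡ 2 (mod 233).
Scan 99·2^i mod 233 for i = 0, 1, …:
  i=0: 99   i=1: 198   i=2: 163   i=3: 93
  i=4: 186
Match at i=4, j=11: k = 4·16 + 11 = 75.

75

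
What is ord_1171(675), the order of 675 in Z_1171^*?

The order of 675 must divide p − 1 = 1170 = 2 · 3^2 · 5 · 13.
Divisors: 1, 2, 3, 5, 6, 9, 10, 13, 15, 18, 26, 30, 39, 45, 65, 78, 90, 117, 130, 195, 234, 390, 585, 1170.
Check each in increasing order: 675^1 ≡ 675;  675^2 ≡ 106;  675^3 ≡ 119;  675^5 ≡ 904;  675^6 ≡ 109;  675^9 ≡ 90;  675^10 ≡ 1029;  675^13 ≡ 667;  675^15 ≡ 442;  675^18 ≡ 1074;  675^26 ≡ 1080;  675^30 ≡ 978;  675^39 ≡ 195;  675^45 ≡ 177;  675^65 ≡ 991;  675^78 ≡ 553;  675^90 ≡ 883;  675^117 ≡ 103;  675^130 ≡ 783;  675^195 ≡ 751;  675^234 ≡ 70;  675^390 ≡ 750;  675^585 ≡ 1170;  675^1170 ≡ 1.
Smallest exponent giving 1 is 1170.

1170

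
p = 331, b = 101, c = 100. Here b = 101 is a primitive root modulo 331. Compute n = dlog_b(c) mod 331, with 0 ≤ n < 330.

282

Baby-step giant-step with m = ceil(sqrt(330)) = 19.
Baby table (101^j mod 331 for j=0..18):
  0:1  1:101  2:271  3:229  4:290  5:162  6:143  7:210
  8:26  9:309  10:95  11:327  12:258  13:240  14:77  15:164
  16:14  17:90  18:153
Giant step factor: 101^(-19) ≡ 35 (mod 331).
Scan 100·35^i mod 331 for i = 0, 1, …:
  i=0: 100   i=1: 190   i=2: 30   i=3: 57
  i=4: 9   i=5: 315   i=6: 102   i=7: 260
  i=8: 163   i=9: 78     …   i=13: 199
  i=14: 14
Match at i=14, j=16: n = 14·19 + 16 = 282.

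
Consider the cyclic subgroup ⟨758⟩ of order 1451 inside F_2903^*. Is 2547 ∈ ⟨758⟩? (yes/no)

2547 ∈ ⟨758⟩ iff 2547^1451 ≡ 1 (mod 2903), since |⟨758⟩| = 1451.
2547^1451 mod 2903 = 2902.
Since 2902 ≠ 1, 2547 does not lie in the subgroup.

no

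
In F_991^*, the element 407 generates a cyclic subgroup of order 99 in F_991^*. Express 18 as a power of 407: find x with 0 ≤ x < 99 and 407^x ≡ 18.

Baby-step giant-step with m = ceil(sqrt(99)) = 10.
Baby table (407^j mod 991 for j=0..9):
  0:1  1:407  2:152  3:422  4:311  5:720  6:695  7:430
  8:594  9:945
Giant step factor: 407^(-10) ≡ 389 (mod 991).
Scan 18·389^i mod 991 for i = 0, 1, …:
  i=0: 18   i=1: 65   i=2: 510   i=3: 190
  i=4: 576   i=5: 98   i=6: 464   i=7: 134
  i=8: 594
Match at i=8, j=8: x = 8·10 + 8 = 88.

88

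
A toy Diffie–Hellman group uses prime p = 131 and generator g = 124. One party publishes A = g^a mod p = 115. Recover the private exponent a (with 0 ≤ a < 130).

19

Baby-step giant-step with m = ceil(sqrt(130)) = 12.
Baby table (124^j mod 131 for j=0..11):
  0:1  1:124  2:49  3:50  4:43  5:92  6:11  7:54
  8:15  9:26  10:80  11:95
Giant step factor: 124^(-12) ≡ 13 (mod 131).
Scan 115·13^i mod 131 for i = 0, 1, …:
  i=0: 115   i=1: 54
Match at i=1, j=7: a = 1·12 + 7 = 19.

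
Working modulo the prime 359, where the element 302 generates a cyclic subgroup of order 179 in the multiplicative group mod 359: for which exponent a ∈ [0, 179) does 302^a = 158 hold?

147

Baby-step giant-step with m = ceil(sqrt(179)) = 14.
Baby table (302^j mod 359 for j=0..13):
  0:1  1:302  2:18  3:51  4:324  5:200  6:88  7:10
  8:148  9:180  10:151  11:9  12:205  13:162
Giant step factor: 302^(-14) ≡ 219 (mod 359).
Scan 158·219^i mod 359 for i = 0, 1, …:
  i=0: 158   i=1: 138   i=2: 66   i=3: 94
  i=4: 123   i=5: 12   i=6: 115   i=7: 55
  i=8: 198   i=9: 282   i=10: 10
Match at i=10, j=7: a = 10·14 + 7 = 147.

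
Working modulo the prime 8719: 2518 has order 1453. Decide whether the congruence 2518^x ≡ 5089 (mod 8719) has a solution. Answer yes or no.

5089 ∈ ⟨2518⟩ iff 5089^1453 ≡ 1 (mod 8719), since |⟨2518⟩| = 1453.
5089^1453 mod 8719 = 1.
Since 1 = 1, 5089 lies in the subgroup.

yes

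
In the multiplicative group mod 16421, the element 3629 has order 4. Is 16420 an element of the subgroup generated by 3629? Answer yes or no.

16420 ∈ ⟨3629⟩ iff 16420^4 ≡ 1 (mod 16421), since |⟨3629⟩| = 4.
16420^4 mod 16421 = 1.
Since 1 = 1, 16420 lies in the subgroup.

yes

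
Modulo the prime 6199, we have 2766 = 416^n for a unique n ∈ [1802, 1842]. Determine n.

1824

Compute 416^1802 mod 6199 = 3982, then multiply by 416 repeatedly:
  416^1802=3982  416^1803=1379  416^1804=3356  416^1805=1321  416^1806=4024
  416^1807=254  416^1808=281  416^1809=5314  416^1810=3780  416^1811=4133
  416^1812=2205  416^1813=6027  416^1814=2836  416^1815=1966  416^1816=5787
  416^1817=2180  416^1818=1826  416^1819=3338  416^1820=32  416^1821=914
  416^1822=2085  416^1823=5699  416^1824=2766
Found 2766 at exponent 1824.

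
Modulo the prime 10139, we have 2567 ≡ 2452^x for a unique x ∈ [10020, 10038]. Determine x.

10036

Compute 2452^10020 mod 10139 = 1644, then multiply by 2452 repeatedly:
  2452^10020=1644  2452^10021=5905  2452^10022=568  2452^10023=3693  2452^10024=1109
  2452^10025=2016  2452^10026=5539  2452^10027=5507  2452^10028=8155  2452^10029=1952
  2452^10030=696  2452^10031=3240  2452^10032=5643  2452^10033=7040  2452^10034=5502
  2452^10035=6034  2452^10036=2567
Found 2567 at exponent 10036.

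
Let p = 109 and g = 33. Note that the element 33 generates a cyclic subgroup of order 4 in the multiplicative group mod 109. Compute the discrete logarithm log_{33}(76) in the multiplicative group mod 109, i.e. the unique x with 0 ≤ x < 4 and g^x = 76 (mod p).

Successive powers of 33 modulo 109:
  33^0=1  33^1=33  33^2=108  33^3=76
So 33^3 ≡ 76 (mod 109), giving x = 3.

3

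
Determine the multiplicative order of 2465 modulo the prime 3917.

3916

The order of 2465 must divide p − 1 = 3916 = 2^2 · 11 · 89.
Divisors: 1, 2, 4, 11, 22, 44, 89, 178, 356, 979, 1958, 3916.
Check each in increasing order: 2465^1 ≡ 2465;  2465^2 ≡ 958;  2465^4 ≡ 1186;  2465^11 ≡ 2900;  2465^22 ≡ 201;  2465^44 ≡ 1231;  2465^89 ≡ 72;  2465^178 ≡ 1267;  2465^356 ≡ 3236;  2465^979 ≡ 3082;  2465^1958 ≡ 3916;  2465^3916 ≡ 1.
Smallest exponent giving 1 is 3916.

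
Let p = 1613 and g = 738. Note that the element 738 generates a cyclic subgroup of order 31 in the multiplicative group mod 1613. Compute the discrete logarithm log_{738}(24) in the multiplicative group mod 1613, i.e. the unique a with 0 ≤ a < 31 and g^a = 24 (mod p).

17

Successive powers of 738 modulo 1613:
  738^0=1  738^1=738  738^2=1063  738^3=576  738^4=869  738^5=961
  738^6=1111  738^7=514  738^8=277  738^9=1188  738^10=885  738^11=1478
  738^12=376  738^13=52  738^14=1277  738^15=434  738^16=918  738^17=24
So 738^17 ≡ 24 (mod 1613), giving a = 17.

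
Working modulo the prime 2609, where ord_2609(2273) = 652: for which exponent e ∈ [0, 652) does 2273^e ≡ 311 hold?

240

Baby-step giant-step with m = ceil(sqrt(652)) = 26.
Baby table (2273^j mod 2609 for j=0..25):
  0:1  1:2273  2:709  3:1804  4:1753  5:626  6:993  7:304
  8:2216  9:1598  10:526  11:676  12:2456  13:1837  14:1101  15:542
  16:518  17:755  18:2002  19:450  20:122  21:752  22:401  23:932
  24:2537  25:711
Giant step factor: 2273^(-26) ≡ 2367 (mod 2609).
Scan 311·2367^i mod 2609 for i = 0, 1, …:
  i=0: 311   i=1: 399   i=2: 2584   i=3: 832
  i=4: 2158   i=5: 2173   i=6: 1152   i=7: 379
  i=8: 2206   i=9: 993
Match at i=9, j=6: e = 9·26 + 6 = 240.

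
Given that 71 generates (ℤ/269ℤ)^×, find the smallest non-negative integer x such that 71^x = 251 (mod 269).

Baby-step giant-step with m = ceil(sqrt(268)) = 17.
Baby table (71^j mod 269 for j=0..16):
  0:1  1:71  2:199  3:141  4:58  5:83  6:244  7:108
  8:136  9:241  10:164  11:77  12:87  13:259  14:97  15:162
  16:204
Giant step factor: 71^(-17) ≡ 32 (mod 269).
Scan 251·32^i mod 269 for i = 0, 1, …:
  i=0: 251   i=1: 231   i=2: 129   i=3: 93
  i=4: 17   i=5: 6   i=6: 192   i=7: 226
  i=8: 238   i=9: 84     …   i=13: 100
  i=14: 241
Match at i=14, j=9: x = 14·17 + 9 = 247.

247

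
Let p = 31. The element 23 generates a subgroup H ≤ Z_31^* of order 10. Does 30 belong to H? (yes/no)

yes

⟨23⟩ has order 10; its elements mod 31 are {1, 2, 4, 8, 15, 16, 23, 27, 29, 30}.
30 is in this set.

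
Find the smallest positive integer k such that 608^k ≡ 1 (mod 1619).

809

The order of 608 must divide p − 1 = 1618 = 2 · 809.
Divisors: 1, 2, 809, 1618.
Check each in increasing order: 608^1 ≡ 608;  608^2 ≡ 532;  608^809 ≡ 1.
Smallest exponent giving 1 is 809.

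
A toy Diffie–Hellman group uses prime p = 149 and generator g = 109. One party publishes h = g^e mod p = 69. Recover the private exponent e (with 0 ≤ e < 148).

10

Baby-step giant-step with m = ceil(sqrt(148)) = 13.
Baby table (109^j mod 149 for j=0..12):
  0:1  1:109  2:110  3:70  4:31  5:101  6:132  7:84
  8:67  9:2  10:69  11:71  12:140
Giant step factor: 109^(-13) ≡ 137 (mod 149).
Scan 69·137^i mod 149 for i = 0, 1, …:
  i=0: 69
Match at i=0, j=10: e = 0·13 + 10 = 10.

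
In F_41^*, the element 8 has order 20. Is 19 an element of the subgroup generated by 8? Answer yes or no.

no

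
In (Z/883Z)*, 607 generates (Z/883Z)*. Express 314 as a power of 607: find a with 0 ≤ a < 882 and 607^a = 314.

Baby-step giant-step with m = ceil(sqrt(882)) = 30.
Baby table (607^j mod 883 for j=0..29):
  0:1  1:607  2:238  3:537  4:132  5:654  6:511  7:244
  8:647  9:677  10:344  11:420  12:636  13:181  14:375  15:694
  16:67  17:51  18:52  19:659  20:14  21:551  22:683  23:454
  24:82  25:326  26:90  27:767  28:228  29:648
Giant step factor: 607^(-30) ≡ 218 (mod 883).
Scan 314·218^i mod 883 for i = 0, 1, …:
  i=0: 314   i=1: 461   i=2: 719   i=3: 451
  i=4: 305   i=5: 265   i=6: 375
Match at i=6, j=14: a = 6·30 + 14 = 194.

194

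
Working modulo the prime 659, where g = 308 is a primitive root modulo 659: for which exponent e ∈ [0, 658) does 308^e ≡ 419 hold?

Baby-step giant-step with m = ceil(sqrt(658)) = 26.
Baby table (308^j mod 659 for j=0..25):
  0:1  1:308  2:627  3:29  4:365  5:390  6:182  7:41
  8:107  9:6  10:530  11:467  12:174  13:213  14:363  15:433
  16:246  17:642  18:36  19:544  20:166  21:385  22:619  23:201
  24:621  25:158
Giant step factor: 308^(-26) ≡ 575 (mod 659).
Scan 419·575^i mod 659 for i = 0, 1, …:
  i=0: 419   i=1: 390
Match at i=1, j=5: e = 1·26 + 5 = 31.

31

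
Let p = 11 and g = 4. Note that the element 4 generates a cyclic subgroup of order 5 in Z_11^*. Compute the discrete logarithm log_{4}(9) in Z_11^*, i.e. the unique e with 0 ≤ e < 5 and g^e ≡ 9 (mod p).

Successive powers of 4 modulo 11:
  4^0=1  4^1=4  4^2=5  4^3=9
So 4^3 ≡ 9 (mod 11), giving e = 3.

3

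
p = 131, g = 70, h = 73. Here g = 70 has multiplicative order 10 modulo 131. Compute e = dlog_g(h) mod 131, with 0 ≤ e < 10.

9

Successive powers of 70 modulo 131:
  70^0=1  70^1=70  70^2=53  70^3=42  70^4=58  70^5=130
  70^6=61  70^7=78  70^8=89  70^9=73
So 70^9 ≡ 73 (mod 131), giving e = 9.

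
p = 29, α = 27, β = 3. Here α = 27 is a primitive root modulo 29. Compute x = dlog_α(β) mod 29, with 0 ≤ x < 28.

19

Successive powers of 27 modulo 29:
  27^0=1  27^1=27  27^2=4  27^3=21  27^4=16  27^5=26
  27^6=6  27^7=17  27^8=24  27^9=10  27^10=9  27^11=11
  27^12=7  27^13=15  27^14=28  27^15=2  27^16=25  27^17=8
  27^18=13  27^19=3
So 27^19 ≡ 3 (mod 29), giving x = 19.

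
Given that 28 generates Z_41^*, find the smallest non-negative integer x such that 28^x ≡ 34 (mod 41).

Successive powers of 28 modulo 41:
  28^0=1  28^1=28  28^2=5  28^3=17  28^4=25  28^5=3
  28^6=2  28^7=15  28^8=10  28^9=34
So 28^9 ≡ 34 (mod 41), giving x = 9.

9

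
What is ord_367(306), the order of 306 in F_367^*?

The order of 306 must divide p − 1 = 366 = 2 · 3 · 61.
Divisors: 1, 2, 3, 6, 61, 122, 183, 366.
Check each in increasing order: 306^1 ≡ 306;  306^2 ≡ 51;  306^3 ≡ 192;  306^6 ≡ 164;  306^61 ≡ 84;  306^122 ≡ 83;  306^183 ≡ 366;  306^366 ≡ 1.
Smallest exponent giving 1 is 366.

366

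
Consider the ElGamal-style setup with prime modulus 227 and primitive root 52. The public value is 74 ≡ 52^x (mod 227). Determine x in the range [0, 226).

Baby-step giant-step with m = ceil(sqrt(226)) = 16.
Baby table (52^j mod 227 for j=0..15):
  0:1  1:52  2:207  3:95  4:173  5:143  6:172  7:91
  8:192  9:223  10:19  11:80  12:74  13:216  14:109  15:220
Giant step factor: 52^(-16) ≡ 169 (mod 227).
Scan 74·169^i mod 227 for i = 0, 1, …:
  i=0: 74
Match at i=0, j=12: x = 0·16 + 12 = 12.

12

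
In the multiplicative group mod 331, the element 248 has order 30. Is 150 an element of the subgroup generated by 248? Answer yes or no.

yes

150 ∈ ⟨248⟩ iff 150^30 ≡ 1 (mod 331), since |⟨248⟩| = 30.
150^30 mod 331 = 1.
Since 1 = 1, 150 lies in the subgroup.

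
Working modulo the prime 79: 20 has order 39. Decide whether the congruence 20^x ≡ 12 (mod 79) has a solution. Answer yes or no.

12 ∈ ⟨20⟩ iff 12^39 ≡ 1 (mod 79), since |⟨20⟩| = 39.
12^39 mod 79 = 78.
Since 78 ≠ 1, 12 does not lie in the subgroup.

no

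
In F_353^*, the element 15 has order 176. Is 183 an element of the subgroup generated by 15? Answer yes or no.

no

183 ∈ ⟨15⟩ iff 183^176 ≡ 1 (mod 353), since |⟨15⟩| = 176.
183^176 mod 353 = 352.
Since 352 ≠ 1, 183 does not lie in the subgroup.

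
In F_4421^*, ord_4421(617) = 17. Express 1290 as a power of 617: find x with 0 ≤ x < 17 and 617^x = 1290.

Successive powers of 617 modulo 4421:
  617^0=1  617^1=617  617^2=483  617^3=1804  617^4=3397  617^5=395
  617^6=560  617^7=682  617^8=799  617^9=2252  617^10=1290
So 617^10 ≡ 1290 (mod 4421), giving x = 10.

10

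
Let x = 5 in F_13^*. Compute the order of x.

4

The order of 5 must divide p − 1 = 12 = 2^2 · 3.
Divisors: 1, 2, 3, 4, 6, 12.
Check each in increasing order: 5^1 ≡ 5;  5^2 ≡ 12;  5^3 ≡ 8;  5^4 ≡ 1.
Smallest exponent giving 1 is 4.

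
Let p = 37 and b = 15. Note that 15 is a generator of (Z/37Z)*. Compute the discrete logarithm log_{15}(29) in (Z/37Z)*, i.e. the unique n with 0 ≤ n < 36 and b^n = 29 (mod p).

Successive powers of 15 modulo 37:
  15^0=1  15^1=15  15^2=3  15^3=8  15^4=9  15^5=24
  15^6=27  15^7=35  15^8=7  15^9=31  15^10=21  15^11=19
  15^12=26  15^13=20  15^14=4  15^15=23  15^16=12  15^17=32
  15^18=36  15^19=22  15^20=34  15^21=29
So 15^21 ≡ 29 (mod 37), giving n = 21.

21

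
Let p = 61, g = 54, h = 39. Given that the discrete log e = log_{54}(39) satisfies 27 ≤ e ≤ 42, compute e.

34

Compute 54^27 mod 61 = 53, then multiply by 54 repeatedly:
  54^27=53  54^28=56  54^29=35  54^30=60  54^31=7
  54^32=12  54^33=38  54^34=39
Found 39 at exponent 34.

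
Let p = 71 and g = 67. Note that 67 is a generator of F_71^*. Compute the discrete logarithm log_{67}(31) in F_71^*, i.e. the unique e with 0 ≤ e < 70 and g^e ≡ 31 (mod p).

Baby-step giant-step with m = ceil(sqrt(70)) = 9.
Baby table (67^j mod 71 for j=0..8):
  0:1  1:67  2:16  3:7  4:43  5:41  6:49  7:17
  8:3
Giant step factor: 67^(-9) ≡ 65 (mod 71).
Scan 31·65^i mod 71 for i = 0, 1, …:
  i=0: 31   i=1: 27   i=2: 51   i=3: 49
Match at i=3, j=6: e = 3·9 + 6 = 33.

33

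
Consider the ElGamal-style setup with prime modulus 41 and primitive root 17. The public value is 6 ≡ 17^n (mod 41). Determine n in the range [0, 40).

17

Successive powers of 17 modulo 41:
  17^0=1  17^1=17  17^2=2  17^3=34  17^4=4  17^5=27
  17^6=8  17^7=13  17^8=16  17^9=26  17^10=32  17^11=11
  17^12=23  17^13=22  17^14=5  17^15=3  17^16=10  17^17=6
So 17^17 ≡ 6 (mod 41), giving n = 17.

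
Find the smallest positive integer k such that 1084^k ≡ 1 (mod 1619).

809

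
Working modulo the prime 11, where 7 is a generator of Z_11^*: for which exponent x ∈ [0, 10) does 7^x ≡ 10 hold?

5

Successive powers of 7 modulo 11:
  7^0=1  7^1=7  7^2=5  7^3=2  7^4=3  7^5=10
So 7^5 ≡ 10 (mod 11), giving x = 5.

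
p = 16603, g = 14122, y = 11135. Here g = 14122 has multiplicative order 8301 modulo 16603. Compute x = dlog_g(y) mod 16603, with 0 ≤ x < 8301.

Baby-step giant-step with m = ceil(sqrt(8301)) = 92.
Baby table (14122^j mod 16603 for j=0..91):
  0:1  1:14122  2:12251  3:5362  4:12484  5:8394  6:11251  7:12515
  8:14498  9:9163  10:12707  11:3030  12:3729  13:12825  14:9126  15:4886
  16:14627  17:4571  18:15801  19:14005  20:3674  21:16456  22:16044  23:8830
  24:8730  25:7785  26:11307  27:6403  28:3228  29:10581  30:14485  31:8210
  32:2871  33:16339  34:7467  35:3321  36:12290  37:8221  38:8786  39:1673
  40:37  41:7821  42:5006  43:15761  44:13627  45:11724  46:1212  47:14774
  48:5130  49:6971  50:5275  51:12492  52:5149  53:9641  54:5602  55:14752
  56:9903  57:3097  58:3532  59:3492  60:3114  61:11164  62:12523  63:11253
  64:7553  65:5794  66:3284  67:4469  68:3215  69:9628  70:4649  71:4916
  72:6609  73:6835  74:10631  75:6656  76:6449  77:5323  78:9625  79:12092
  80:1369  81:7126  82:2589  83:2052  84:6109  85:2110  86:11638  87:15342
  88:7177  89:8882  90:12542  91:13923
Giant step factor: 14122^(-92) ≡ 3230 (mod 16603).
Scan 11135·3230^i mod 16603 for i = 0, 1, …:
  i=0: 11135   i=1: 3952   i=2: 13856   i=3: 9795
  i=4: 9135   i=5: 2519   i=6: 900   i=7: 1475
  i=8: 15792   i=9: 3744     …   i=79: 12488
  i=80: 7553
Match at i=80, j=64: x = 80·92 + 64 = 7424.

7424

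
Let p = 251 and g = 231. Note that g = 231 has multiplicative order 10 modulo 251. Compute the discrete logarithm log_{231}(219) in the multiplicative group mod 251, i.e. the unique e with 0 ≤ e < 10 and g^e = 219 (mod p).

Successive powers of 231 modulo 251:
  231^0=1  231^1=231  231^2=149  231^3=32  231^4=113  231^5=250
  231^6=20  231^7=102  231^8=219
So 231^8 ≡ 219 (mod 251), giving e = 8.

8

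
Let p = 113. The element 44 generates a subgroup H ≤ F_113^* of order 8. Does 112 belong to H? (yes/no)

yes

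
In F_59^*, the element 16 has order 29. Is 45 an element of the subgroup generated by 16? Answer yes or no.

45 ∈ ⟨16⟩ iff 45^29 ≡ 1 (mod 59), since |⟨16⟩| = 29.
45^29 mod 59 = 1.
Since 1 = 1, 45 lies in the subgroup.

yes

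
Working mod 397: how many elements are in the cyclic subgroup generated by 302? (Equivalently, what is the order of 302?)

132

The order of 302 must divide p − 1 = 396 = 2^2 · 3^2 · 11.
Divisors: 1, 2, 3, 4, 6, 9, 11, 12, 18, 22, 33, 36, 44, 66, 99, 132, 198, 396.
Check each in increasing order: 302^1 ≡ 302;  302^2 ≡ 291;  302^3 ≡ 145;  302^4 ≡ 120;  302^6 ≡ 381;  302^9 ≡ 62;  302^11 ≡ 177;  302^12 ≡ 256;  302^18 ≡ 271;  302^22 ≡ 363;  302^33 ≡ 334;  302^36 ≡ 393;  302^44 ≡ 362;  302^66 ≡ 396;  302^99 ≡ 63;  302^132 ≡ 1.
Smallest exponent giving 1 is 132.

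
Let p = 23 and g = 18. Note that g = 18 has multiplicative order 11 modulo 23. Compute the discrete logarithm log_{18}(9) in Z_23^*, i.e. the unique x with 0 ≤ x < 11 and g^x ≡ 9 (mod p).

10

Successive powers of 18 modulo 23:
  18^0=1  18^1=18  18^2=2  18^3=13  18^4=4  18^5=3
  18^6=8  18^7=6  18^8=16  18^9=12  18^10=9
So 18^10 ≡ 9 (mod 23), giving x = 10.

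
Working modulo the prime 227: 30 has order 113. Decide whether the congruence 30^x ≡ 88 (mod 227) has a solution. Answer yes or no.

no

88 ∈ ⟨30⟩ iff 88^113 ≡ 1 (mod 227), since |⟨30⟩| = 113.
88^113 mod 227 = 226.
Since 226 ≠ 1, 88 does not lie in the subgroup.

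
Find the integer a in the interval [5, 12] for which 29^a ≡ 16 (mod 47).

6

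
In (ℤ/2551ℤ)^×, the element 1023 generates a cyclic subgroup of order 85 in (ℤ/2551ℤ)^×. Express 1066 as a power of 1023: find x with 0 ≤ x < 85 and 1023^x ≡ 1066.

37

Baby-step giant-step with m = ceil(sqrt(85)) = 10.
Baby table (1023^j mod 2551 for j=0..9):
  0:1  1:1023  2:619  3:589  4:511  5:2349  6:2536  7:2512
  8:919  9:1369
Giant step factor: 1023^(-10) ≡ 1488 (mod 2551).
Scan 1066·1488^i mod 2551 for i = 0, 1, …:
  i=0: 1066   i=1: 2037   i=2: 468   i=3: 2512
Match at i=3, j=7: x = 3·10 + 7 = 37.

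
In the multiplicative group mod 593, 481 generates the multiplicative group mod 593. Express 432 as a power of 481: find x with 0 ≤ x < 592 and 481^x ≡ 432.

Baby-step giant-step with m = ceil(sqrt(592)) = 25.
Baby table (481^j mod 593 for j=0..24):
  0:1  1:481  2:91  3:482  4:572  5:573  6:461  7:552
  8:441  9:420  10:400  11:268  12:227  13:75  14:495  15:302
  16:570  17:204  18:279  19:181  20:483  21:460  22:71  23:350
  24:531
Giant step factor: 481^(-25) ≡ 362 (mod 593).
Scan 432·362^i mod 593 for i = 0, 1, …:
  i=0: 432   i=1: 425   i=2: 263   i=3: 326
  i=4: 5   i=5: 31   i=6: 548   i=7: 314
  i=8: 405   i=9: 139     …   i=18: 252
  i=19: 495
Match at i=19, j=14: x = 19·25 + 14 = 489.

489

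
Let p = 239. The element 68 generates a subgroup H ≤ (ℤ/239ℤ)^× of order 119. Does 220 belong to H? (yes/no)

220 ∈ ⟨68⟩ iff 220^119 ≡ 1 (mod 239), since |⟨68⟩| = 119.
220^119 mod 239 = 1.
Since 1 = 1, 220 lies in the subgroup.

yes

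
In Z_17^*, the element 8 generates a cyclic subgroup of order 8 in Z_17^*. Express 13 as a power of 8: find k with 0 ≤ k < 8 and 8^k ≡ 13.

2

Successive powers of 8 modulo 17:
  8^0=1  8^1=8  8^2=13
So 8^2 ≡ 13 (mod 17), giving k = 2.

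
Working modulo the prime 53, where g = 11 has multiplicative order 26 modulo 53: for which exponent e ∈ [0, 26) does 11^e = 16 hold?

18

Successive powers of 11 modulo 53:
  11^0=1  11^1=11  11^2=15  11^3=6  11^4=13  11^5=37
  11^6=36  11^7=25  11^8=10  11^9=4  11^10=44  11^11=7
  11^12=24  11^13=52  11^14=42  11^15=38  11^16=47  11^17=40
  11^18=16
So 11^18 ≡ 16 (mod 53), giving e = 18.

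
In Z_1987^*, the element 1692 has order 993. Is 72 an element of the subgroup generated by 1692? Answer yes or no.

72 ∈ ⟨1692⟩ iff 72^993 ≡ 1 (mod 1987), since |⟨1692⟩| = 993.
72^993 mod 1987 = 1986.
Since 1986 ≠ 1, 72 does not lie in the subgroup.

no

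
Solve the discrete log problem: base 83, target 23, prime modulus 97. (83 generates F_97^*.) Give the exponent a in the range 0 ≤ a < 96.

Baby-step giant-step with m = ceil(sqrt(96)) = 10.
Baby table (83^j mod 97 for j=0..9):
  0:1  1:83  2:2  3:69  4:4  5:41  6:8  7:82
  8:16  9:67
Giant step factor: 83^(-10) ≡ 94 (mod 97).
Scan 23·94^i mod 97 for i = 0, 1, …:
  i=0: 23   i=1: 28   i=2: 13   i=3: 58
  i=4: 20   i=5: 37   i=6: 83
Match at i=6, j=1: a = 6·10 + 1 = 61.

61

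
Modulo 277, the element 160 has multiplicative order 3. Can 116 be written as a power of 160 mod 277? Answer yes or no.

⟨160⟩ has order 3; its elements mod 277 are {1, 116, 160}.
116 is in this set.

yes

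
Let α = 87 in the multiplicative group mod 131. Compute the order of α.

130

The order of 87 must divide p − 1 = 130 = 2 · 5 · 13.
Divisors: 1, 2, 5, 10, 13, 26, 65, 130.
Check each in increasing order: 87^1 ≡ 87;  87^2 ≡ 102;  87^5 ≡ 69;  87^10 ≡ 45;  87^13 ≡ 42;  87^26 ≡ 61;  87^65 ≡ 130;  87^130 ≡ 1.
Smallest exponent giving 1 is 130.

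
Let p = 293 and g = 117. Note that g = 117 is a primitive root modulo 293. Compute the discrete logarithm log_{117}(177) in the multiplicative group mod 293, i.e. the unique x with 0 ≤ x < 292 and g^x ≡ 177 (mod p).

33

Baby-step giant-step with m = ceil(sqrt(292)) = 18.
Baby table (117^j mod 293 for j=0..17):
  0:1  1:117  2:211  3:75  4:278  5:3  6:58  7:47
  8:225  9:248  10:9  11:174  12:141  13:89  14:158  15:27
  16:229  17:130
Giant step factor: 117^(-18) ≡ 169 (mod 293).
Scan 177·169^i mod 293 for i = 0, 1, …:
  i=0: 177   i=1: 27
Match at i=1, j=15: x = 1·18 + 15 = 33.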